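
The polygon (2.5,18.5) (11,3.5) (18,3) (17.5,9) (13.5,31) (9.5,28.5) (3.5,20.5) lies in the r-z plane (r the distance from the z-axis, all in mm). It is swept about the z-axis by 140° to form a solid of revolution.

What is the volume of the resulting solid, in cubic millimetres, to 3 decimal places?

Volume = 6854.264 mm³

Profile (r,z), 7 vertices: (2.5,18.5) (11,3.5) (18,3) (17.5,9) (13.5,31) (9.5,28.5) (3.5,20.5)
edge 0: (2.5,18.5)→(11,3.5)  cross = 2.5·3.5 − 11·18.5 = -194.7500; (r_i+r_j)·cross = 13.5·-194.7500 = -2629.1250
edge 1: (11,3.5)→(18,3)  cross = 11·3 − 18·3.5 = -30.0000; (r_i+r_j)·cross = 29·-30.0000 = -870.0000
edge 2: (18,3)→(17.5,9)  cross = 18·9 − 17.5·3 = 109.5000; (r_i+r_j)·cross = 35.5·109.5000 = 3887.2500
edge 3: (17.5,9)→(13.5,31)  cross = 17.5·31 − 13.5·9 = 421.0000; (r_i+r_j)·cross = 31·421.0000 = 13051.0000
edge 4: (13.5,31)→(9.5,28.5)  cross = 13.5·28.5 − 9.5·31 = 90.2500; (r_i+r_j)·cross = 23·90.2500 = 2075.7500
edge 5: (9.5,28.5)→(3.5,20.5)  cross = 9.5·20.5 − 3.5·28.5 = 95.0000; (r_i+r_j)·cross = 13·95.0000 = 1235.0000
edge 6: (3.5,20.5)→(2.5,18.5)  cross = 3.5·18.5 − 2.5·20.5 = 13.5000; (r_i+r_j)·cross = 6·13.5000 = 81.0000
Σcross = 504.5000 → A = |Σcross|/2 = 252.2500 mm²
Σ(r_i+r_j)·cross = 16830.8750 → first moment M = |Σ|/6 = 2805.1458
R_c = M/A = 2805.1458/252.2500 = 11.1205 mm
θ = 140° = 2.443461 rad
V = θ·R_c·A = 2.443461·11.1205·252.2500 = 6854.264 mm³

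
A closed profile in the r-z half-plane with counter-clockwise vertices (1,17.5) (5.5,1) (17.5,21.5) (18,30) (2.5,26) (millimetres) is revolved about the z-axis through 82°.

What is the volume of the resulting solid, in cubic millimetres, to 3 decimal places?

Volume = 3510.123 mm³

Profile (r,z), 5 vertices: (1,17.5) (5.5,1) (17.5,21.5) (18,30) (2.5,26)
edge 0: (1,17.5)→(5.5,1)  cross = 1·1 − 5.5·17.5 = -95.2500; (r_i+r_j)·cross = 6.5·-95.2500 = -619.1250
edge 1: (5.5,1)→(17.5,21.5)  cross = 5.5·21.5 − 17.5·1 = 100.7500; (r_i+r_j)·cross = 23·100.7500 = 2317.2500
edge 2: (17.5,21.5)→(18,30)  cross = 17.5·30 − 18·21.5 = 138.0000; (r_i+r_j)·cross = 35.5·138.0000 = 4899.0000
edge 3: (18,30)→(2.5,26)  cross = 18·26 − 2.5·30 = 393.0000; (r_i+r_j)·cross = 20.5·393.0000 = 8056.5000
edge 4: (2.5,26)→(1,17.5)  cross = 2.5·17.5 − 1·26 = 17.7500; (r_i+r_j)·cross = 3.5·17.7500 = 62.1250
Σcross = 554.2500 → A = |Σcross|/2 = 277.1250 mm²
Σ(r_i+r_j)·cross = 14715.7500 → first moment M = |Σ|/6 = 2452.6250
R_c = M/A = 2452.6250/277.1250 = 8.8502 mm
θ = 82° = 1.431170 rad
V = θ·R_c·A = 1.431170·8.8502·277.1250 = 3510.123 mm³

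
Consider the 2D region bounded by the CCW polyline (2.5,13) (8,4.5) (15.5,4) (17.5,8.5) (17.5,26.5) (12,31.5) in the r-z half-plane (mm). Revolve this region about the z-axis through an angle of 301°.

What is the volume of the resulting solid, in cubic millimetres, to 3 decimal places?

Profile (r,z), 6 vertices: (2.5,13) (8,4.5) (15.5,4) (17.5,8.5) (17.5,26.5) (12,31.5)
edge 0: (2.5,13)→(8,4.5)  cross = 2.5·4.5 − 8·13 = -92.7500; (r_i+r_j)·cross = 10.5·-92.7500 = -973.8750
edge 1: (8,4.5)→(15.5,4)  cross = 8·4 − 15.5·4.5 = -37.7500; (r_i+r_j)·cross = 23.5·-37.7500 = -887.1250
edge 2: (15.5,4)→(17.5,8.5)  cross = 15.5·8.5 − 17.5·4 = 61.7500; (r_i+r_j)·cross = 33·61.7500 = 2037.7500
edge 3: (17.5,8.5)→(17.5,26.5)  cross = 17.5·26.5 − 17.5·8.5 = 315.0000; (r_i+r_j)·cross = 35·315.0000 = 11025.0000
edge 4: (17.5,26.5)→(12,31.5)  cross = 17.5·31.5 − 12·26.5 = 233.2500; (r_i+r_j)·cross = 29.5·233.2500 = 6880.8750
edge 5: (12,31.5)→(2.5,13)  cross = 12·13 − 2.5·31.5 = 77.2500; (r_i+r_j)·cross = 14.5·77.2500 = 1120.1250
Σcross = 556.7500 → A = |Σcross|/2 = 278.3750 mm²
Σ(r_i+r_j)·cross = 19202.7500 → first moment M = |Σ|/6 = 3200.4583
R_c = M/A = 3200.4583/278.3750 = 11.4969 mm
θ = 301° = 5.253441 rad
V = θ·R_c·A = 5.253441·11.4969·278.3750 = 16813.419 mm³

Volume = 16813.419 mm³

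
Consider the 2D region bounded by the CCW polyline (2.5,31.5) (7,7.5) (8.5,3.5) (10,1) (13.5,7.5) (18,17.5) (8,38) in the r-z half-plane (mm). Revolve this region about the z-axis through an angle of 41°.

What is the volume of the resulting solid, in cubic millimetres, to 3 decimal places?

Volume = 2076.613 mm³

Profile (r,z), 7 vertices: (2.5,31.5) (7,7.5) (8.5,3.5) (10,1) (13.5,7.5) (18,17.5) (8,38)
edge 0: (2.5,31.5)→(7,7.5)  cross = 2.5·7.5 − 7·31.5 = -201.7500; (r_i+r_j)·cross = 9.5·-201.7500 = -1916.6250
edge 1: (7,7.5)→(8.5,3.5)  cross = 7·3.5 − 8.5·7.5 = -39.2500; (r_i+r_j)·cross = 15.5·-39.2500 = -608.3750
edge 2: (8.5,3.5)→(10,1)  cross = 8.5·1 − 10·3.5 = -26.5000; (r_i+r_j)·cross = 18.5·-26.5000 = -490.2500
edge 3: (10,1)→(13.5,7.5)  cross = 10·7.5 − 13.5·1 = 61.5000; (r_i+r_j)·cross = 23.5·61.5000 = 1445.2500
edge 4: (13.5,7.5)→(18,17.5)  cross = 13.5·17.5 − 18·7.5 = 101.2500; (r_i+r_j)·cross = 31.5·101.2500 = 3189.3750
edge 5: (18,17.5)→(8,38)  cross = 18·38 − 8·17.5 = 544.0000; (r_i+r_j)·cross = 26·544.0000 = 14144.0000
edge 6: (8,38)→(2.5,31.5)  cross = 8·31.5 − 2.5·38 = 157.0000; (r_i+r_j)·cross = 10.5·157.0000 = 1648.5000
Σcross = 596.2500 → A = |Σcross|/2 = 298.1250 mm²
Σ(r_i+r_j)·cross = 17411.8750 → first moment M = |Σ|/6 = 2901.9792
R_c = M/A = 2901.9792/298.1250 = 9.7341 mm
θ = 41° = 0.715585 rad
V = θ·R_c·A = 0.715585·9.7341·298.1250 = 2076.613 mm³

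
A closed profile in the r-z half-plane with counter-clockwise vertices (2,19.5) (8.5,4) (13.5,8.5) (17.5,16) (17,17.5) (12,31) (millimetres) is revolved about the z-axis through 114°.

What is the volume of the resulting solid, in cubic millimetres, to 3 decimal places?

Profile (r,z), 6 vertices: (2,19.5) (8.5,4) (13.5,8.5) (17.5,16) (17,17.5) (12,31)
edge 0: (2,19.5)→(8.5,4)  cross = 2·4 − 8.5·19.5 = -157.7500; (r_i+r_j)·cross = 10.5·-157.7500 = -1656.3750
edge 1: (8.5,4)→(13.5,8.5)  cross = 8.5·8.5 − 13.5·4 = 18.2500; (r_i+r_j)·cross = 22·18.2500 = 401.5000
edge 2: (13.5,8.5)→(17.5,16)  cross = 13.5·16 − 17.5·8.5 = 67.2500; (r_i+r_j)·cross = 31·67.2500 = 2084.7500
edge 3: (17.5,16)→(17,17.5)  cross = 17.5·17.5 − 17·16 = 34.2500; (r_i+r_j)·cross = 34.5·34.2500 = 1181.6250
edge 4: (17,17.5)→(12,31)  cross = 17·31 − 12·17.5 = 317.0000; (r_i+r_j)·cross = 29·317.0000 = 9193.0000
edge 5: (12,31)→(2,19.5)  cross = 12·19.5 − 2·31 = 172.0000; (r_i+r_j)·cross = 14·172.0000 = 2408.0000
Σcross = 451.0000 → A = |Σcross|/2 = 225.5000 mm²
Σ(r_i+r_j)·cross = 13612.5000 → first moment M = |Σ|/6 = 2268.7500
R_c = M/A = 2268.7500/225.5000 = 10.0610 mm
θ = 114° = 1.989675 rad
V = θ·R_c·A = 1.989675·10.0610·225.5000 = 4514.076 mm³

Volume = 4514.076 mm³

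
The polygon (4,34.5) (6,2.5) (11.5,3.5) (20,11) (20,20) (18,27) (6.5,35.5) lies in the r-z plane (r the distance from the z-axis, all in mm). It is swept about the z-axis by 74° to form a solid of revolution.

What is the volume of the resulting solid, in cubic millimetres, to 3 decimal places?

Profile (r,z), 7 vertices: (4,34.5) (6,2.5) (11.5,3.5) (20,11) (20,20) (18,27) (6.5,35.5)
edge 0: (4,34.5)→(6,2.5)  cross = 4·2.5 − 6·34.5 = -197.0000; (r_i+r_j)·cross = 10·-197.0000 = -1970.0000
edge 1: (6,2.5)→(11.5,3.5)  cross = 6·3.5 − 11.5·2.5 = -7.7500; (r_i+r_j)·cross = 17.5·-7.7500 = -135.6250
edge 2: (11.5,3.5)→(20,11)  cross = 11.5·11 − 20·3.5 = 56.5000; (r_i+r_j)·cross = 31.5·56.5000 = 1779.7500
edge 3: (20,11)→(20,20)  cross = 20·20 − 20·11 = 180.0000; (r_i+r_j)·cross = 40·180.0000 = 7200.0000
edge 4: (20,20)→(18,27)  cross = 20·27 − 18·20 = 180.0000; (r_i+r_j)·cross = 38·180.0000 = 6840.0000
edge 5: (18,27)→(6.5,35.5)  cross = 18·35.5 − 6.5·27 = 463.5000; (r_i+r_j)·cross = 24.5·463.5000 = 11355.7500
edge 6: (6.5,35.5)→(4,34.5)  cross = 6.5·34.5 − 4·35.5 = 82.2500; (r_i+r_j)·cross = 10.5·82.2500 = 863.6250
Σcross = 757.5000 → A = |Σcross|/2 = 378.7500 mm²
Σ(r_i+r_j)·cross = 25933.5000 → first moment M = |Σ|/6 = 4322.2500
R_c = M/A = 4322.2500/378.7500 = 11.4119 mm
θ = 74° = 1.291544 rad
V = θ·R_c·A = 1.291544·11.4119·378.7500 = 5582.375 mm³

Volume = 5582.375 mm³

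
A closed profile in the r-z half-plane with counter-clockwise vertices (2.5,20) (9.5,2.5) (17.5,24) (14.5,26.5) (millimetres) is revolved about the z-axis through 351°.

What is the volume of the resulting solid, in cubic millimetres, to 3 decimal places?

Volume = 10493.509 mm³

Profile (r,z), 4 vertices: (2.5,20) (9.5,2.5) (17.5,24) (14.5,26.5)
edge 0: (2.5,20)→(9.5,2.5)  cross = 2.5·2.5 − 9.5·20 = -183.7500; (r_i+r_j)·cross = 12·-183.7500 = -2205.0000
edge 1: (9.5,2.5)→(17.5,24)  cross = 9.5·24 − 17.5·2.5 = 184.2500; (r_i+r_j)·cross = 27·184.2500 = 4974.7500
edge 2: (17.5,24)→(14.5,26.5)  cross = 17.5·26.5 − 14.5·24 = 115.7500; (r_i+r_j)·cross = 32·115.7500 = 3704.0000
edge 3: (14.5,26.5)→(2.5,20)  cross = 14.5·20 − 2.5·26.5 = 223.7500; (r_i+r_j)·cross = 17·223.7500 = 3803.7500
Σcross = 340.0000 → A = |Σcross|/2 = 170.0000 mm²
Σ(r_i+r_j)·cross = 10277.5000 → first moment M = |Σ|/6 = 1712.9167
R_c = M/A = 1712.9167/170.0000 = 10.0760 mm
θ = 351° = 6.126106 rad
V = θ·R_c·A = 6.126106·10.0760·170.0000 = 10493.509 mm³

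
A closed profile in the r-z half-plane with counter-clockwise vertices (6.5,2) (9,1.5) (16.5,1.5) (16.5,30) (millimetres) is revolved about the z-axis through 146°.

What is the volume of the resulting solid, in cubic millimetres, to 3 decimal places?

Volume = 4831.988 mm³

Profile (r,z), 4 vertices: (6.5,2) (9,1.5) (16.5,1.5) (16.5,30)
edge 0: (6.5,2)→(9,1.5)  cross = 6.5·1.5 − 9·2 = -8.2500; (r_i+r_j)·cross = 15.5·-8.2500 = -127.8750
edge 1: (9,1.5)→(16.5,1.5)  cross = 9·1.5 − 16.5·1.5 = -11.2500; (r_i+r_j)·cross = 25.5·-11.2500 = -286.8750
edge 2: (16.5,1.5)→(16.5,30)  cross = 16.5·30 − 16.5·1.5 = 470.2500; (r_i+r_j)·cross = 33·470.2500 = 15518.2500
edge 3: (16.5,30)→(6.5,2)  cross = 16.5·2 − 6.5·30 = -162.0000; (r_i+r_j)·cross = 23·-162.0000 = -3726.0000
Σcross = 288.7500 → A = |Σcross|/2 = 144.3750 mm²
Σ(r_i+r_j)·cross = 11377.5000 → first moment M = |Σ|/6 = 1896.2500
R_c = M/A = 1896.2500/144.3750 = 13.1342 mm
θ = 146° = 2.548181 rad
V = θ·R_c·A = 2.548181·13.1342·144.3750 = 4831.988 mm³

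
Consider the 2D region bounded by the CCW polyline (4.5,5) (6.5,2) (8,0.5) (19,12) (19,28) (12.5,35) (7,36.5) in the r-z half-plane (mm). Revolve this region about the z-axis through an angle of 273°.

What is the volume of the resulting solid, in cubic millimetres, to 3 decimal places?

Volume = 20646.947 mm³

Profile (r,z), 7 vertices: (4.5,5) (6.5,2) (8,0.5) (19,12) (19,28) (12.5,35) (7,36.5)
edge 0: (4.5,5)→(6.5,2)  cross = 4.5·2 − 6.5·5 = -23.5000; (r_i+r_j)·cross = 11·-23.5000 = -258.5000
edge 1: (6.5,2)→(8,0.5)  cross = 6.5·0.5 − 8·2 = -12.7500; (r_i+r_j)·cross = 14.5·-12.7500 = -184.8750
edge 2: (8,0.5)→(19,12)  cross = 8·12 − 19·0.5 = 86.5000; (r_i+r_j)·cross = 27·86.5000 = 2335.5000
edge 3: (19,12)→(19,28)  cross = 19·28 − 19·12 = 304.0000; (r_i+r_j)·cross = 38·304.0000 = 11552.0000
edge 4: (19,28)→(12.5,35)  cross = 19·35 − 12.5·28 = 315.0000; (r_i+r_j)·cross = 31.5·315.0000 = 9922.5000
edge 5: (12.5,35)→(7,36.5)  cross = 12.5·36.5 − 7·35 = 211.2500; (r_i+r_j)·cross = 19.5·211.2500 = 4119.3750
edge 6: (7,36.5)→(4.5,5)  cross = 7·5 − 4.5·36.5 = -129.2500; (r_i+r_j)·cross = 11.5·-129.2500 = -1486.3750
Σcross = 751.2500 → A = |Σcross|/2 = 375.6250 mm²
Σ(r_i+r_j)·cross = 25999.6250 → first moment M = |Σ|/6 = 4333.2708
R_c = M/A = 4333.2708/375.6250 = 11.5362 mm
θ = 273° = 4.764749 rad
V = θ·R_c·A = 4.764749·11.5362·375.6250 = 20646.947 mm³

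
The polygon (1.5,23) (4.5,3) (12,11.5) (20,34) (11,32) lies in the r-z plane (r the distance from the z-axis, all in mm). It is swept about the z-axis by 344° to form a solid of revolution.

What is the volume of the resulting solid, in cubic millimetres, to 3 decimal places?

Profile (r,z), 5 vertices: (1.5,23) (4.5,3) (12,11.5) (20,34) (11,32)
edge 0: (1.5,23)→(4.5,3)  cross = 1.5·3 − 4.5·23 = -99.0000; (r_i+r_j)·cross = 6·-99.0000 = -594.0000
edge 1: (4.5,3)→(12,11.5)  cross = 4.5·11.5 − 12·3 = 15.7500; (r_i+r_j)·cross = 16.5·15.7500 = 259.8750
edge 2: (12,11.5)→(20,34)  cross = 12·34 − 20·11.5 = 178.0000; (r_i+r_j)·cross = 32·178.0000 = 5696.0000
edge 3: (20,34)→(11,32)  cross = 20·32 − 11·34 = 266.0000; (r_i+r_j)·cross = 31·266.0000 = 8246.0000
edge 4: (11,32)→(1.5,23)  cross = 11·23 − 1.5·32 = 205.0000; (r_i+r_j)·cross = 12.5·205.0000 = 2562.5000
Σcross = 565.7500 → A = |Σcross|/2 = 282.8750 mm²
Σ(r_i+r_j)·cross = 16170.3750 → first moment M = |Σ|/6 = 2695.0625
R_c = M/A = 2695.0625/282.8750 = 9.5274 mm
θ = 344° = 6.003933 rad
V = θ·R_c·A = 6.003933·9.5274·282.8750 = 16180.974 mm³

Volume = 16180.974 mm³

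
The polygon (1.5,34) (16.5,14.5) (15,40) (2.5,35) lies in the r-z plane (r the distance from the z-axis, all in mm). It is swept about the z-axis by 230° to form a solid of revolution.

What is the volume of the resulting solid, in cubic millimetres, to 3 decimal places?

Profile (r,z), 4 vertices: (1.5,34) (16.5,14.5) (15,40) (2.5,35)
edge 0: (1.5,34)→(16.5,14.5)  cross = 1.5·14.5 − 16.5·34 = -539.2500; (r_i+r_j)·cross = 18·-539.2500 = -9706.5000
edge 1: (16.5,14.5)→(15,40)  cross = 16.5·40 − 15·14.5 = 442.5000; (r_i+r_j)·cross = 31.5·442.5000 = 13938.7500
edge 2: (15,40)→(2.5,35)  cross = 15·35 − 2.5·40 = 425.0000; (r_i+r_j)·cross = 17.5·425.0000 = 7437.5000
edge 3: (2.5,35)→(1.5,34)  cross = 2.5·34 − 1.5·35 = 32.5000; (r_i+r_j)·cross = 4·32.5000 = 130.0000
Σcross = 360.7500 → A = |Σcross|/2 = 180.3750 mm²
Σ(r_i+r_j)·cross = 11799.7500 → first moment M = |Σ|/6 = 1966.6250
R_c = M/A = 1966.6250/180.3750 = 10.9030 mm
θ = 230° = 4.014257 rad
V = θ·R_c·A = 4.014257·10.9030·180.3750 = 7894.539 mm³

Volume = 7894.539 mm³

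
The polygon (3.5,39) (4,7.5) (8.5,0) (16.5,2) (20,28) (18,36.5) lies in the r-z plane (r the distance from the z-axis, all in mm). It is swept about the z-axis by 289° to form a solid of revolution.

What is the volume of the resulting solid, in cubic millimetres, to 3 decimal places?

Volume = 29416.932 mm³

Profile (r,z), 6 vertices: (3.5,39) (4,7.5) (8.5,0) (16.5,2) (20,28) (18,36.5)
edge 0: (3.5,39)→(4,7.5)  cross = 3.5·7.5 − 4·39 = -129.7500; (r_i+r_j)·cross = 7.5·-129.7500 = -973.1250
edge 1: (4,7.5)→(8.5,0)  cross = 4·0 − 8.5·7.5 = -63.7500; (r_i+r_j)·cross = 12.5·-63.7500 = -796.8750
edge 2: (8.5,0)→(16.5,2)  cross = 8.5·2 − 16.5·0 = 17.0000; (r_i+r_j)·cross = 25·17.0000 = 425.0000
edge 3: (16.5,2)→(20,28)  cross = 16.5·28 − 20·2 = 422.0000; (r_i+r_j)·cross = 36.5·422.0000 = 15403.0000
edge 4: (20,28)→(18,36.5)  cross = 20·36.5 − 18·28 = 226.0000; (r_i+r_j)·cross = 38·226.0000 = 8588.0000
edge 5: (18,36.5)→(3.5,39)  cross = 18·39 − 3.5·36.5 = 574.2500; (r_i+r_j)·cross = 21.5·574.2500 = 12346.3750
Σcross = 1045.7500 → A = |Σcross|/2 = 522.8750 mm²
Σ(r_i+r_j)·cross = 34992.3750 → first moment M = |Σ|/6 = 5832.0625
R_c = M/A = 5832.0625/522.8750 = 11.1538 mm
θ = 289° = 5.044002 rad
V = θ·R_c·A = 5.044002·11.1538·522.8750 = 29416.932 mm³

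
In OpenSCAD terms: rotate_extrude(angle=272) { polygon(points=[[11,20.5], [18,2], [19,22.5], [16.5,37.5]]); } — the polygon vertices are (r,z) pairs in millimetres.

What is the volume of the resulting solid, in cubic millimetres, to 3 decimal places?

Volume = 10751.438 mm³

Profile (r,z), 4 vertices: (11,20.5) (18,2) (19,22.5) (16.5,37.5)
edge 0: (11,20.5)→(18,2)  cross = 11·2 − 18·20.5 = -347.0000; (r_i+r_j)·cross = 29·-347.0000 = -10063.0000
edge 1: (18,2)→(19,22.5)  cross = 18·22.5 − 19·2 = 367.0000; (r_i+r_j)·cross = 37·367.0000 = 13579.0000
edge 2: (19,22.5)→(16.5,37.5)  cross = 19·37.5 − 16.5·22.5 = 341.2500; (r_i+r_j)·cross = 35.5·341.2500 = 12114.3750
edge 3: (16.5,37.5)→(11,20.5)  cross = 16.5·20.5 − 11·37.5 = -74.2500; (r_i+r_j)·cross = 27.5·-74.2500 = -2041.8750
Σcross = 287.0000 → A = |Σcross|/2 = 143.5000 mm²
Σ(r_i+r_j)·cross = 13588.5000 → first moment M = |Σ|/6 = 2264.7500
R_c = M/A = 2264.7500/143.5000 = 15.7822 mm
θ = 272° = 4.747296 rad
V = θ·R_c·A = 4.747296·15.7822·143.5000 = 10751.438 mm³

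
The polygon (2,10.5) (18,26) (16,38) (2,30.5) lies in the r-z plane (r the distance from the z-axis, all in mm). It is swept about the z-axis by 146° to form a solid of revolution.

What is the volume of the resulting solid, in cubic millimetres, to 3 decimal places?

Profile (r,z), 4 vertices: (2,10.5) (18,26) (16,38) (2,30.5)
edge 0: (2,10.5)→(18,26)  cross = 2·26 − 18·10.5 = -137.0000; (r_i+r_j)·cross = 20·-137.0000 = -2740.0000
edge 1: (18,26)→(16,38)  cross = 18·38 − 16·26 = 268.0000; (r_i+r_j)·cross = 34·268.0000 = 9112.0000
edge 2: (16,38)→(2,30.5)  cross = 16·30.5 − 2·38 = 412.0000; (r_i+r_j)·cross = 18·412.0000 = 7416.0000
edge 3: (2,30.5)→(2,10.5)  cross = 2·10.5 − 2·30.5 = -40.0000; (r_i+r_j)·cross = 4·-40.0000 = -160.0000
Σcross = 503.0000 → A = |Σcross|/2 = 251.5000 mm²
Σ(r_i+r_j)·cross = 13628.0000 → first moment M = |Σ|/6 = 2271.3333
R_c = M/A = 2271.3333/251.5000 = 9.0311 mm
θ = 146° = 2.548181 rad
V = θ·R_c·A = 2.548181·9.0311·251.5000 = 5787.768 mm³

Volume = 5787.768 mm³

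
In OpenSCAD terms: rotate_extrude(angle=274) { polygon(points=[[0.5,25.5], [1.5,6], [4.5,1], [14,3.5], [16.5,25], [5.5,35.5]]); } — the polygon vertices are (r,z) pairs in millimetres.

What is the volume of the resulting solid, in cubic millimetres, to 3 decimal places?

Volume = 15397.894 mm³

Profile (r,z), 6 vertices: (0.5,25.5) (1.5,6) (4.5,1) (14,3.5) (16.5,25) (5.5,35.5)
edge 0: (0.5,25.5)→(1.5,6)  cross = 0.5·6 − 1.5·25.5 = -35.2500; (r_i+r_j)·cross = 2·-35.2500 = -70.5000
edge 1: (1.5,6)→(4.5,1)  cross = 1.5·1 − 4.5·6 = -25.5000; (r_i+r_j)·cross = 6·-25.5000 = -153.0000
edge 2: (4.5,1)→(14,3.5)  cross = 4.5·3.5 − 14·1 = 1.7500; (r_i+r_j)·cross = 18.5·1.7500 = 32.3750
edge 3: (14,3.5)→(16.5,25)  cross = 14·25 − 16.5·3.5 = 292.2500; (r_i+r_j)·cross = 30.5·292.2500 = 8913.6250
edge 4: (16.5,25)→(5.5,35.5)  cross = 16.5·35.5 − 5.5·25 = 448.2500; (r_i+r_j)·cross = 22·448.2500 = 9861.5000
edge 5: (5.5,35.5)→(0.5,25.5)  cross = 5.5·25.5 − 0.5·35.5 = 122.5000; (r_i+r_j)·cross = 6·122.5000 = 735.0000
Σcross = 804.0000 → A = |Σcross|/2 = 402.0000 mm²
Σ(r_i+r_j)·cross = 19319.0000 → first moment M = |Σ|/6 = 3219.8333
R_c = M/A = 3219.8333/402.0000 = 8.0095 mm
θ = 274° = 4.782202 rad
V = θ·R_c·A = 4.782202·8.0095·402.0000 = 15397.894 mm³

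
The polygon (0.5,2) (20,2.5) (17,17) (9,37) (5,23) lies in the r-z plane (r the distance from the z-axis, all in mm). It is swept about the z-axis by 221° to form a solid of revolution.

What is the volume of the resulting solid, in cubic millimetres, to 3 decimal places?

Profile (r,z), 5 vertices: (0.5,2) (20,2.5) (17,17) (9,37) (5,23)
edge 0: (0.5,2)→(20,2.5)  cross = 0.5·2.5 − 20·2 = -38.7500; (r_i+r_j)·cross = 20.5·-38.7500 = -794.3750
edge 1: (20,2.5)→(17,17)  cross = 20·17 − 17·2.5 = 297.5000; (r_i+r_j)·cross = 37·297.5000 = 11007.5000
edge 2: (17,17)→(9,37)  cross = 17·37 − 9·17 = 476.0000; (r_i+r_j)·cross = 26·476.0000 = 12376.0000
edge 3: (9,37)→(5,23)  cross = 9·23 − 5·37 = 22.0000; (r_i+r_j)·cross = 14·22.0000 = 308.0000
edge 4: (5,23)→(0.5,2)  cross = 5·2 − 0.5·23 = -1.5000; (r_i+r_j)·cross = 5.5·-1.5000 = -8.2500
Σcross = 755.2500 → A = |Σcross|/2 = 377.6250 mm²
Σ(r_i+r_j)·cross = 22888.8750 → first moment M = |Σ|/6 = 3814.8125
R_c = M/A = 3814.8125/377.6250 = 10.1021 mm
θ = 221° = 3.857178 rad
V = θ·R_c·A = 3.857178·10.1021·377.6250 = 14714.410 mm³

Volume = 14714.410 mm³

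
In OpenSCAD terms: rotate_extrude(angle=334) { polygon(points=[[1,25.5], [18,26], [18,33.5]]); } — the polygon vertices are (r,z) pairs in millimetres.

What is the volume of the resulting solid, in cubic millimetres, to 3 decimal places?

Profile (r,z), 3 vertices: (1,25.5) (18,26) (18,33.5)
edge 0: (1,25.5)→(18,26)  cross = 1·26 − 18·25.5 = -433.0000; (r_i+r_j)·cross = 19·-433.0000 = -8227.0000
edge 1: (18,26)→(18,33.5)  cross = 18·33.5 − 18·26 = 135.0000; (r_i+r_j)·cross = 36·135.0000 = 4860.0000
edge 2: (18,33.5)→(1,25.5)  cross = 18·25.5 − 1·33.5 = 425.5000; (r_i+r_j)·cross = 19·425.5000 = 8084.5000
Σcross = 127.5000 → A = |Σcross|/2 = 63.7500 mm²
Σ(r_i+r_j)·cross = 4717.5000 → first moment M = |Σ|/6 = 786.2500
R_c = M/A = 786.2500/63.7500 = 12.3333 mm
θ = 334° = 5.829400 rad
V = θ·R_c·A = 5.829400·12.3333·63.7500 = 4583.366 mm³

Volume = 4583.366 mm³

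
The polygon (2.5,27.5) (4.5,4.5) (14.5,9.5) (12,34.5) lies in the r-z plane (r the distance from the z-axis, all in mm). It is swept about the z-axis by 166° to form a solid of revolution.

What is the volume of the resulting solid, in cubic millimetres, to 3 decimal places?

Profile (r,z), 4 vertices: (2.5,27.5) (4.5,4.5) (14.5,9.5) (12,34.5)
edge 0: (2.5,27.5)→(4.5,4.5)  cross = 2.5·4.5 − 4.5·27.5 = -112.5000; (r_i+r_j)·cross = 7·-112.5000 = -787.5000
edge 1: (4.5,4.5)→(14.5,9.5)  cross = 4.5·9.5 − 14.5·4.5 = -22.5000; (r_i+r_j)·cross = 19·-22.5000 = -427.5000
edge 2: (14.5,9.5)→(12,34.5)  cross = 14.5·34.5 − 12·9.5 = 386.2500; (r_i+r_j)·cross = 26.5·386.2500 = 10235.6250
edge 3: (12,34.5)→(2.5,27.5)  cross = 12·27.5 − 2.5·34.5 = 243.7500; (r_i+r_j)·cross = 14.5·243.7500 = 3534.3750
Σcross = 495.0000 → A = |Σcross|/2 = 247.5000 mm²
Σ(r_i+r_j)·cross = 12555.0000 → first moment M = |Σ|/6 = 2092.5000
R_c = M/A = 2092.5000/247.5000 = 8.4545 mm
θ = 166° = 2.897247 rad
V = θ·R_c·A = 2.897247·8.4545·247.5000 = 6062.488 mm³

Volume = 6062.488 mm³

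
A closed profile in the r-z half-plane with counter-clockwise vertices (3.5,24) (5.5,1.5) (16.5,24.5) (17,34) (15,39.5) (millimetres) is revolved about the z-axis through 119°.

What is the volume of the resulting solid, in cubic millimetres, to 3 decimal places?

Profile (r,z), 5 vertices: (3.5,24) (5.5,1.5) (16.5,24.5) (17,34) (15,39.5)
edge 0: (3.5,24)→(5.5,1.5)  cross = 3.5·1.5 − 5.5·24 = -126.7500; (r_i+r_j)·cross = 9·-126.7500 = -1140.7500
edge 1: (5.5,1.5)→(16.5,24.5)  cross = 5.5·24.5 − 16.5·1.5 = 110.0000; (r_i+r_j)·cross = 22·110.0000 = 2420.0000
edge 2: (16.5,24.5)→(17,34)  cross = 16.5·34 − 17·24.5 = 144.5000; (r_i+r_j)·cross = 33.5·144.5000 = 4840.7500
edge 3: (17,34)→(15,39.5)  cross = 17·39.5 − 15·34 = 161.5000; (r_i+r_j)·cross = 32·161.5000 = 5168.0000
edge 4: (15,39.5)→(3.5,24)  cross = 15·24 − 3.5·39.5 = 221.7500; (r_i+r_j)·cross = 18.5·221.7500 = 4102.3750
Σcross = 511.0000 → A = |Σcross|/2 = 255.5000 mm²
Σ(r_i+r_j)·cross = 15390.3750 → first moment M = |Σ|/6 = 2565.0625
R_c = M/A = 2565.0625/255.5000 = 10.0394 mm
θ = 119° = 2.076942 rad
V = θ·R_c·A = 2.076942·10.0394·255.5000 = 5327.486 mm³

Volume = 5327.486 mm³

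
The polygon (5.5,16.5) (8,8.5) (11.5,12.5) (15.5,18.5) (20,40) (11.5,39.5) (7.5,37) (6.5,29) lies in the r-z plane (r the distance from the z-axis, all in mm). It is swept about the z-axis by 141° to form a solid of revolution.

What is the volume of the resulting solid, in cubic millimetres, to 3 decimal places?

Volume = 8278.003 mm³

Profile (r,z), 8 vertices: (5.5,16.5) (8,8.5) (11.5,12.5) (15.5,18.5) (20,40) (11.5,39.5) (7.5,37) (6.5,29)
edge 0: (5.5,16.5)→(8,8.5)  cross = 5.5·8.5 − 8·16.5 = -85.2500; (r_i+r_j)·cross = 13.5·-85.2500 = -1150.8750
edge 1: (8,8.5)→(11.5,12.5)  cross = 8·12.5 − 11.5·8.5 = 2.2500; (r_i+r_j)·cross = 19.5·2.2500 = 43.8750
edge 2: (11.5,12.5)→(15.5,18.5)  cross = 11.5·18.5 − 15.5·12.5 = 19.0000; (r_i+r_j)·cross = 27·19.0000 = 513.0000
edge 3: (15.5,18.5)→(20,40)  cross = 15.5·40 − 20·18.5 = 250.0000; (r_i+r_j)·cross = 35.5·250.0000 = 8875.0000
edge 4: (20,40)→(11.5,39.5)  cross = 20·39.5 − 11.5·40 = 330.0000; (r_i+r_j)·cross = 31.5·330.0000 = 10395.0000
edge 5: (11.5,39.5)→(7.5,37)  cross = 11.5·37 − 7.5·39.5 = 129.2500; (r_i+r_j)·cross = 19·129.2500 = 2455.7500
edge 6: (7.5,37)→(6.5,29)  cross = 7.5·29 − 6.5·37 = -23.0000; (r_i+r_j)·cross = 14·-23.0000 = -322.0000
edge 7: (6.5,29)→(5.5,16.5)  cross = 6.5·16.5 − 5.5·29 = -52.2500; (r_i+r_j)·cross = 12·-52.2500 = -627.0000
Σcross = 570.0000 → A = |Σcross|/2 = 285.0000 mm²
Σ(r_i+r_j)·cross = 20182.7500 → first moment M = |Σ|/6 = 3363.7917
R_c = M/A = 3363.7917/285.0000 = 11.8028 mm
θ = 141° = 2.460914 rad
V = θ·R_c·A = 2.460914·11.8028·285.0000 = 8278.003 mm³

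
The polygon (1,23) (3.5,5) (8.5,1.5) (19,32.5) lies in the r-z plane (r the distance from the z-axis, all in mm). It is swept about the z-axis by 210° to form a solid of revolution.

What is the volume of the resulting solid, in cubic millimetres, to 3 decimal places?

Profile (r,z), 4 vertices: (1,23) (3.5,5) (8.5,1.5) (19,32.5)
edge 0: (1,23)→(3.5,5)  cross = 1·5 − 3.5·23 = -75.5000; (r_i+r_j)·cross = 4.5·-75.5000 = -339.7500
edge 1: (3.5,5)→(8.5,1.5)  cross = 3.5·1.5 − 8.5·5 = -37.2500; (r_i+r_j)·cross = 12·-37.2500 = -447.0000
edge 2: (8.5,1.5)→(19,32.5)  cross = 8.5·32.5 − 19·1.5 = 247.7500; (r_i+r_j)·cross = 27.5·247.7500 = 6813.1250
edge 3: (19,32.5)→(1,23)  cross = 19·23 − 1·32.5 = 404.5000; (r_i+r_j)·cross = 20·404.5000 = 8090.0000
Σcross = 539.5000 → A = |Σcross|/2 = 269.7500 mm²
Σ(r_i+r_j)·cross = 14116.3750 → first moment M = |Σ|/6 = 2352.7292
R_c = M/A = 2352.7292/269.7500 = 8.7219 mm
θ = 210° = 3.665191 rad
V = θ·R_c·A = 3.665191·8.7219·269.7500 = 8623.203 mm³

Volume = 8623.203 mm³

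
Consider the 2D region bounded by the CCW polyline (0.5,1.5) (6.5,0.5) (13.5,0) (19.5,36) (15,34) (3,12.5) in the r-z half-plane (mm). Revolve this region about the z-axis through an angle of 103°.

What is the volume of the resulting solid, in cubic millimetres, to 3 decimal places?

Volume = 6475.538 mm³

Profile (r,z), 6 vertices: (0.5,1.5) (6.5,0.5) (13.5,0) (19.5,36) (15,34) (3,12.5)
edge 0: (0.5,1.5)→(6.5,0.5)  cross = 0.5·0.5 − 6.5·1.5 = -9.5000; (r_i+r_j)·cross = 7·-9.5000 = -66.5000
edge 1: (6.5,0.5)→(13.5,0)  cross = 6.5·0 − 13.5·0.5 = -6.7500; (r_i+r_j)·cross = 20·-6.7500 = -135.0000
edge 2: (13.5,0)→(19.5,36)  cross = 13.5·36 − 19.5·0 = 486.0000; (r_i+r_j)·cross = 33·486.0000 = 16038.0000
edge 3: (19.5,36)→(15,34)  cross = 19.5·34 − 15·36 = 123.0000; (r_i+r_j)·cross = 34.5·123.0000 = 4243.5000
edge 4: (15,34)→(3,12.5)  cross = 15·12.5 − 3·34 = 85.5000; (r_i+r_j)·cross = 18·85.5000 = 1539.0000
edge 5: (3,12.5)→(0.5,1.5)  cross = 3·1.5 − 0.5·12.5 = -1.7500; (r_i+r_j)·cross = 3.5·-1.7500 = -6.1250
Σcross = 676.5000 → A = |Σcross|/2 = 338.2500 mm²
Σ(r_i+r_j)·cross = 21612.8750 → first moment M = |Σ|/6 = 3602.1458
R_c = M/A = 3602.1458/338.2500 = 10.6494 mm
θ = 103° = 1.797689 rad
V = θ·R_c·A = 1.797689·10.6494·338.2500 = 6475.538 mm³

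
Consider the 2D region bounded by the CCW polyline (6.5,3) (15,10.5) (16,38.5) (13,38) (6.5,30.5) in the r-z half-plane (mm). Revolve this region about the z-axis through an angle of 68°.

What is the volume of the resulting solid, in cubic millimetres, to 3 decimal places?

Volume = 3343.555 mm³

Profile (r,z), 5 vertices: (6.5,3) (15,10.5) (16,38.5) (13,38) (6.5,30.5)
edge 0: (6.5,3)→(15,10.5)  cross = 6.5·10.5 − 15·3 = 23.2500; (r_i+r_j)·cross = 21.5·23.2500 = 499.8750
edge 1: (15,10.5)→(16,38.5)  cross = 15·38.5 − 16·10.5 = 409.5000; (r_i+r_j)·cross = 31·409.5000 = 12694.5000
edge 2: (16,38.5)→(13,38)  cross = 16·38 − 13·38.5 = 107.5000; (r_i+r_j)·cross = 29·107.5000 = 3117.5000
edge 3: (13,38)→(6.5,30.5)  cross = 13·30.5 − 6.5·38 = 149.5000; (r_i+r_j)·cross = 19.5·149.5000 = 2915.2500
edge 4: (6.5,30.5)→(6.5,3)  cross = 6.5·3 − 6.5·30.5 = -178.7500; (r_i+r_j)·cross = 13·-178.7500 = -2323.7500
Σcross = 511.0000 → A = |Σcross|/2 = 255.5000 mm²
Σ(r_i+r_j)·cross = 16903.3750 → first moment M = |Σ|/6 = 2817.2292
R_c = M/A = 2817.2292/255.5000 = 11.0263 mm
θ = 68° = 1.186824 rad
V = θ·R_c·A = 1.186824·11.0263·255.5000 = 3343.555 mm³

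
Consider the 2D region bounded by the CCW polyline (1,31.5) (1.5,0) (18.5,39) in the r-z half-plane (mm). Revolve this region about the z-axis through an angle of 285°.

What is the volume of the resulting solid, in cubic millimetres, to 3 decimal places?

Volume = 9662.361 mm³

Profile (r,z), 3 vertices: (1,31.5) (1.5,0) (18.5,39)
edge 0: (1,31.5)→(1.5,0)  cross = 1·0 − 1.5·31.5 = -47.2500; (r_i+r_j)·cross = 2.5·-47.2500 = -118.1250
edge 1: (1.5,0)→(18.5,39)  cross = 1.5·39 − 18.5·0 = 58.5000; (r_i+r_j)·cross = 20·58.5000 = 1170.0000
edge 2: (18.5,39)→(1,31.5)  cross = 18.5·31.5 − 1·39 = 543.7500; (r_i+r_j)·cross = 19.5·543.7500 = 10603.1250
Σcross = 555.0000 → A = |Σcross|/2 = 277.5000 mm²
Σ(r_i+r_j)·cross = 11655.0000 → first moment M = |Σ|/6 = 1942.5000
R_c = M/A = 1942.5000/277.5000 = 7.0000 mm
θ = 285° = 4.974188 rad
V = θ·R_c·A = 4.974188·7.0000·277.5000 = 9662.361 mm³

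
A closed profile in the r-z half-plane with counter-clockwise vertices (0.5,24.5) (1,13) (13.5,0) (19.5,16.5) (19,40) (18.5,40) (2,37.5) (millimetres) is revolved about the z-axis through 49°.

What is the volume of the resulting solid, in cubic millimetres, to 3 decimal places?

Profile (r,z), 7 vertices: (0.5,24.5) (1,13) (13.5,0) (19.5,16.5) (19,40) (18.5,40) (2,37.5)
edge 0: (0.5,24.5)→(1,13)  cross = 0.5·13 − 1·24.5 = -18.0000; (r_i+r_j)·cross = 1.5·-18.0000 = -27.0000
edge 1: (1,13)→(13.5,0)  cross = 1·0 − 13.5·13 = -175.5000; (r_i+r_j)·cross = 14.5·-175.5000 = -2544.7500
edge 2: (13.5,0)→(19.5,16.5)  cross = 13.5·16.5 − 19.5·0 = 222.7500; (r_i+r_j)·cross = 33·222.7500 = 7350.7500
edge 3: (19.5,16.5)→(19,40)  cross = 19.5·40 − 19·16.5 = 466.5000; (r_i+r_j)·cross = 38.5·466.5000 = 17960.2500
edge 4: (19,40)→(18.5,40)  cross = 19·40 − 18.5·40 = 20.0000; (r_i+r_j)·cross = 37.5·20.0000 = 750.0000
edge 5: (18.5,40)→(2,37.5)  cross = 18.5·37.5 − 2·40 = 613.7500; (r_i+r_j)·cross = 20.5·613.7500 = 12581.8750
edge 6: (2,37.5)→(0.5,24.5)  cross = 2·24.5 − 0.5·37.5 = 30.2500; (r_i+r_j)·cross = 2.5·30.2500 = 75.6250
Σcross = 1159.7500 → A = |Σcross|/2 = 579.8750 mm²
Σ(r_i+r_j)·cross = 36146.7500 → first moment M = |Σ|/6 = 6024.4583
R_c = M/A = 6024.4583/579.8750 = 10.3892 mm
θ = 49° = 0.855211 rad
V = θ·R_c·A = 0.855211·10.3892·579.8750 = 5152.185 mm³

Volume = 5152.185 mm³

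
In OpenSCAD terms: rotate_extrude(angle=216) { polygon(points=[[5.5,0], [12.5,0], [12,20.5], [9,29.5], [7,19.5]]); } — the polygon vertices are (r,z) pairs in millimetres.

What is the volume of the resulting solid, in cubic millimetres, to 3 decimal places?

Profile (r,z), 5 vertices: (5.5,0) (12.5,0) (12,20.5) (9,29.5) (7,19.5)
edge 0: (5.5,0)→(12.5,0)  cross = 5.5·0 − 12.5·0 = 0.0000; (r_i+r_j)·cross = 18·0.0000 = 0.0000
edge 1: (12.5,0)→(12,20.5)  cross = 12.5·20.5 − 12·0 = 256.2500; (r_i+r_j)·cross = 24.5·256.2500 = 6278.1250
edge 2: (12,20.5)→(9,29.5)  cross = 12·29.5 − 9·20.5 = 169.5000; (r_i+r_j)·cross = 21·169.5000 = 3559.5000
edge 3: (9,29.5)→(7,19.5)  cross = 9·19.5 − 7·29.5 = -31.0000; (r_i+r_j)·cross = 16·-31.0000 = -496.0000
edge 4: (7,19.5)→(5.5,0)  cross = 7·0 − 5.5·19.5 = -107.2500; (r_i+r_j)·cross = 12.5·-107.2500 = -1340.6250
Σcross = 287.5000 → A = |Σcross|/2 = 143.7500 mm²
Σ(r_i+r_j)·cross = 8001.0000 → first moment M = |Σ|/6 = 1333.5000
R_c = M/A = 1333.5000/143.7500 = 9.2765 mm
θ = 216° = 3.769911 rad
V = θ·R_c·A = 3.769911·9.2765·143.7500 = 5027.177 mm³

Volume = 5027.177 mm³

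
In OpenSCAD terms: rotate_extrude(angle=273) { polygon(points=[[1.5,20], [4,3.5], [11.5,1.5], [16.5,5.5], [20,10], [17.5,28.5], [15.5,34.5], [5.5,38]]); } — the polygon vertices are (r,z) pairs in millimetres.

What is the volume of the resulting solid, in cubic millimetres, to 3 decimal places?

Volume = 24663.333 mm³

Profile (r,z), 8 vertices: (1.5,20) (4,3.5) (11.5,1.5) (16.5,5.5) (20,10) (17.5,28.5) (15.5,34.5) (5.5,38)
edge 0: (1.5,20)→(4,3.5)  cross = 1.5·3.5 − 4·20 = -74.7500; (r_i+r_j)·cross = 5.5·-74.7500 = -411.1250
edge 1: (4,3.5)→(11.5,1.5)  cross = 4·1.5 − 11.5·3.5 = -34.2500; (r_i+r_j)·cross = 15.5·-34.2500 = -530.8750
edge 2: (11.5,1.5)→(16.5,5.5)  cross = 11.5·5.5 − 16.5·1.5 = 38.5000; (r_i+r_j)·cross = 28·38.5000 = 1078.0000
edge 3: (16.5,5.5)→(20,10)  cross = 16.5·10 − 20·5.5 = 55.0000; (r_i+r_j)·cross = 36.5·55.0000 = 2007.5000
edge 4: (20,10)→(17.5,28.5)  cross = 20·28.5 − 17.5·10 = 395.0000; (r_i+r_j)·cross = 37.5·395.0000 = 14812.5000
edge 5: (17.5,28.5)→(15.5,34.5)  cross = 17.5·34.5 − 15.5·28.5 = 162.0000; (r_i+r_j)·cross = 33·162.0000 = 5346.0000
edge 6: (15.5,34.5)→(5.5,38)  cross = 15.5·38 − 5.5·34.5 = 399.2500; (r_i+r_j)·cross = 21·399.2500 = 8384.2500
edge 7: (5.5,38)→(1.5,20)  cross = 5.5·20 − 1.5·38 = 53.0000; (r_i+r_j)·cross = 7·53.0000 = 371.0000
Σcross = 993.7500 → A = |Σcross|/2 = 496.8750 mm²
Σ(r_i+r_j)·cross = 31057.2500 → first moment M = |Σ|/6 = 5176.2083
R_c = M/A = 5176.2083/496.8750 = 10.4175 mm
θ = 273° = 4.764749 rad
V = θ·R_c·A = 4.764749·10.4175·496.8750 = 24663.333 mm³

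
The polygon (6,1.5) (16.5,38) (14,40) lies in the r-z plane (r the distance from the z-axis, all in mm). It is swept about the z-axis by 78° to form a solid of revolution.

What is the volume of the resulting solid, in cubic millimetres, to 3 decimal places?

Volume = 929.608 mm³

Profile (r,z), 3 vertices: (6,1.5) (16.5,38) (14,40)
edge 0: (6,1.5)→(16.5,38)  cross = 6·38 − 16.5·1.5 = 203.2500; (r_i+r_j)·cross = 22.5·203.2500 = 4573.1250
edge 1: (16.5,38)→(14,40)  cross = 16.5·40 − 14·38 = 128.0000; (r_i+r_j)·cross = 30.5·128.0000 = 3904.0000
edge 2: (14,40)→(6,1.5)  cross = 14·1.5 − 6·40 = -219.0000; (r_i+r_j)·cross = 20·-219.0000 = -4380.0000
Σcross = 112.2500 → A = |Σcross|/2 = 56.1250 mm²
Σ(r_i+r_j)·cross = 4097.1250 → first moment M = |Σ|/6 = 682.8542
R_c = M/A = 682.8542/56.1250 = 12.1667 mm
θ = 78° = 1.361357 rad
V = θ·R_c·A = 1.361357·12.1667·56.1250 = 929.608 mm³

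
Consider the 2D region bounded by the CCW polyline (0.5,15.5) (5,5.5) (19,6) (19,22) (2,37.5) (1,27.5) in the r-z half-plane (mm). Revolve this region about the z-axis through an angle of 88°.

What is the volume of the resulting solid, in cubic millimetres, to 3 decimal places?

Profile (r,z), 6 vertices: (0.5,15.5) (5,5.5) (19,6) (19,22) (2,37.5) (1,27.5)
edge 0: (0.5,15.5)→(5,5.5)  cross = 0.5·5.5 − 5·15.5 = -74.7500; (r_i+r_j)·cross = 5.5·-74.7500 = -411.1250
edge 1: (5,5.5)→(19,6)  cross = 5·6 − 19·5.5 = -74.5000; (r_i+r_j)·cross = 24·-74.5000 = -1788.0000
edge 2: (19,6)→(19,22)  cross = 19·22 − 19·6 = 304.0000; (r_i+r_j)·cross = 38·304.0000 = 11552.0000
edge 3: (19,22)→(2,37.5)  cross = 19·37.5 − 2·22 = 668.5000; (r_i+r_j)·cross = 21·668.5000 = 14038.5000
edge 4: (2,37.5)→(1,27.5)  cross = 2·27.5 − 1·37.5 = 17.5000; (r_i+r_j)·cross = 3·17.5000 = 52.5000
edge 5: (1,27.5)→(0.5,15.5)  cross = 1·15.5 − 0.5·27.5 = 1.7500; (r_i+r_j)·cross = 1.5·1.7500 = 2.6250
Σcross = 842.5000 → A = |Σcross|/2 = 421.2500 mm²
Σ(r_i+r_j)·cross = 23446.5000 → first moment M = |Σ|/6 = 3907.7500
R_c = M/A = 3907.7500/421.2500 = 9.2766 mm
θ = 88° = 1.535890 rad
V = θ·R_c·A = 1.535890·9.2766·421.2500 = 6001.873 mm³

Volume = 6001.873 mm³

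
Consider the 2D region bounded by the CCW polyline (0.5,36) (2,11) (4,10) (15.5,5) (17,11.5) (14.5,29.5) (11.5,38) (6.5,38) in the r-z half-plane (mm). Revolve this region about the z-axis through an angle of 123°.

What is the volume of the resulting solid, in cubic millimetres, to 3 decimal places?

Volume = 7536.183 mm³

Profile (r,z), 8 vertices: (0.5,36) (2,11) (4,10) (15.5,5) (17,11.5) (14.5,29.5) (11.5,38) (6.5,38)
edge 0: (0.5,36)→(2,11)  cross = 0.5·11 − 2·36 = -66.5000; (r_i+r_j)·cross = 2.5·-66.5000 = -166.2500
edge 1: (2,11)→(4,10)  cross = 2·10 − 4·11 = -24.0000; (r_i+r_j)·cross = 6·-24.0000 = -144.0000
edge 2: (4,10)→(15.5,5)  cross = 4·5 − 15.5·10 = -135.0000; (r_i+r_j)·cross = 19.5·-135.0000 = -2632.5000
edge 3: (15.5,5)→(17,11.5)  cross = 15.5·11.5 − 17·5 = 93.2500; (r_i+r_j)·cross = 32.5·93.2500 = 3030.6250
edge 4: (17,11.5)→(14.5,29.5)  cross = 17·29.5 − 14.5·11.5 = 334.7500; (r_i+r_j)·cross = 31.5·334.7500 = 10544.6250
edge 5: (14.5,29.5)→(11.5,38)  cross = 14.5·38 − 11.5·29.5 = 211.7500; (r_i+r_j)·cross = 26·211.7500 = 5505.5000
edge 6: (11.5,38)→(6.5,38)  cross = 11.5·38 − 6.5·38 = 190.0000; (r_i+r_j)·cross = 18·190.0000 = 3420.0000
edge 7: (6.5,38)→(0.5,36)  cross = 6.5·36 − 0.5·38 = 215.0000; (r_i+r_j)·cross = 7·215.0000 = 1505.0000
Σcross = 819.2500 → A = |Σcross|/2 = 409.6250 mm²
Σ(r_i+r_j)·cross = 21063.0000 → first moment M = |Σ|/6 = 3510.5000
R_c = M/A = 3510.5000/409.6250 = 8.5700 mm
θ = 123° = 2.146755 rad
V = θ·R_c·A = 2.146755·8.5700·409.6250 = 7536.183 mm³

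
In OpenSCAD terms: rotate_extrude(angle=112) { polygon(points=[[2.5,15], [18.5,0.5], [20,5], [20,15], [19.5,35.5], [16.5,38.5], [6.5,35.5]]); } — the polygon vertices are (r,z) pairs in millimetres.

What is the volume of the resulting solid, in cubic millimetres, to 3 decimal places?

Volume = 11598.783 mm³

Profile (r,z), 7 vertices: (2.5,15) (18.5,0.5) (20,5) (20,15) (19.5,35.5) (16.5,38.5) (6.5,35.5)
edge 0: (2.5,15)→(18.5,0.5)  cross = 2.5·0.5 − 18.5·15 = -276.2500; (r_i+r_j)·cross = 21·-276.2500 = -5801.2500
edge 1: (18.5,0.5)→(20,5)  cross = 18.5·5 − 20·0.5 = 82.5000; (r_i+r_j)·cross = 38.5·82.5000 = 3176.2500
edge 2: (20,5)→(20,15)  cross = 20·15 − 20·5 = 200.0000; (r_i+r_j)·cross = 40·200.0000 = 8000.0000
edge 3: (20,15)→(19.5,35.5)  cross = 20·35.5 − 19.5·15 = 417.5000; (r_i+r_j)·cross = 39.5·417.5000 = 16491.2500
edge 4: (19.5,35.5)→(16.5,38.5)  cross = 19.5·38.5 − 16.5·35.5 = 165.0000; (r_i+r_j)·cross = 36·165.0000 = 5940.0000
edge 5: (16.5,38.5)→(6.5,35.5)  cross = 16.5·35.5 − 6.5·38.5 = 335.5000; (r_i+r_j)·cross = 23·335.5000 = 7716.5000
edge 6: (6.5,35.5)→(2.5,15)  cross = 6.5·15 − 2.5·35.5 = 8.7500; (r_i+r_j)·cross = 9·8.7500 = 78.7500
Σcross = 933.0000 → A = |Σcross|/2 = 466.5000 mm²
Σ(r_i+r_j)·cross = 35601.5000 → first moment M = |Σ|/6 = 5933.5833
R_c = M/A = 5933.5833/466.5000 = 12.7194 mm
θ = 112° = 1.954769 rad
V = θ·R_c·A = 1.954769·12.7194·466.5000 = 11598.783 mm³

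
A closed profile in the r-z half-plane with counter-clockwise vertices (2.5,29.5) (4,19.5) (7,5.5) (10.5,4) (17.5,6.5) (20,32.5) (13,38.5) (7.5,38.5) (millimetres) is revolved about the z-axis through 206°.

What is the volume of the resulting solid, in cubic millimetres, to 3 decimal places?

Profile (r,z), 8 vertices: (2.5,29.5) (4,19.5) (7,5.5) (10.5,4) (17.5,6.5) (20,32.5) (13,38.5) (7.5,38.5)
edge 0: (2.5,29.5)→(4,19.5)  cross = 2.5·19.5 − 4·29.5 = -69.2500; (r_i+r_j)·cross = 6.5·-69.2500 = -450.1250
edge 1: (4,19.5)→(7,5.5)  cross = 4·5.5 − 7·19.5 = -114.5000; (r_i+r_j)·cross = 11·-114.5000 = -1259.5000
edge 2: (7,5.5)→(10.5,4)  cross = 7·4 − 10.5·5.5 = -29.7500; (r_i+r_j)·cross = 17.5·-29.7500 = -520.6250
edge 3: (10.5,4)→(17.5,6.5)  cross = 10.5·6.5 − 17.5·4 = -1.7500; (r_i+r_j)·cross = 28·-1.7500 = -49.0000
edge 4: (17.5,6.5)→(20,32.5)  cross = 17.5·32.5 − 20·6.5 = 438.7500; (r_i+r_j)·cross = 37.5·438.7500 = 16453.1250
edge 5: (20,32.5)→(13,38.5)  cross = 20·38.5 − 13·32.5 = 347.5000; (r_i+r_j)·cross = 33·347.5000 = 11467.5000
edge 6: (13,38.5)→(7.5,38.5)  cross = 13·38.5 − 7.5·38.5 = 211.7500; (r_i+r_j)·cross = 20.5·211.7500 = 4340.8750
edge 7: (7.5,38.5)→(2.5,29.5)  cross = 7.5·29.5 − 2.5·38.5 = 125.0000; (r_i+r_j)·cross = 10·125.0000 = 1250.0000
Σcross = 907.7500 → A = |Σcross|/2 = 453.8750 mm²
Σ(r_i+r_j)·cross = 31232.2500 → first moment M = |Σ|/6 = 5205.3750
R_c = M/A = 5205.3750/453.8750 = 11.4687 mm
θ = 206° = 3.595378 rad
V = θ·R_c·A = 3.595378·11.4687·453.8750 = 18715.292 mm³

Volume = 18715.292 mm³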